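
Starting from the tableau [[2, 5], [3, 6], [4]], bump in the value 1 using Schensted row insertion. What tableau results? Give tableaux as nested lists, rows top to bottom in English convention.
In row 1, 1 replaces 2 (the leftmost entry greater than 1); 2 is bumped to row 2. In row 2, 2 replaces 3 (the leftmost entry greater than 2); 3 is bumped to row 3. In row 3, 3 replaces 4 (the leftmost entry greater than 3); 4 is bumped to row 4. 4 starts a new row 4. The new tableau is [[1, 5], [2, 6], [3], [4]].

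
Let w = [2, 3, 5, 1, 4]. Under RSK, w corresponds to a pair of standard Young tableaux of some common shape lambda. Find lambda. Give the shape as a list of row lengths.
[3, 2]

Row-insert each entry into an empty tableau.

After inserting 2: P = [[2]].
After inserting 3: P = [[2, 3]].
After inserting 5: P = [[2, 3, 5]].
After inserting 1: P = [[1, 3, 5], [2]].
After inserting 4: P = [[1, 3, 4], [2, 5]].

The final insertion tableau P = [[1, 3, 4], [2, 5]] has shape [3, 2].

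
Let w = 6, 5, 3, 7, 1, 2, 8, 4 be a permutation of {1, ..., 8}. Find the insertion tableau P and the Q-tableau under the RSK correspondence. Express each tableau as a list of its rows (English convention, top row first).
Insert each entry of the permutation into P by Schensted row insertion, recording in Q the position of each new cell.

Insert 6: appended to row 1. P = [[6]], Q = [[1]].
Insert 5: 5 bumps 6 from row 1; 6 starts row 2. P = [[5], [6]], Q = [[1], [2]].
Insert 3: 3 bumps 5 from row 1; 5 bumps 6 from row 2; 6 starts row 3. P = [[3], [5], [6]], Q = [[1], [2], [3]].
Insert 7: appended to row 1. P = [[3, 7], [5], [6]], Q = [[1, 4], [2], [3]].
Insert 1: 1 bumps 3 from row 1; 3 bumps 5 from row 2; 5 bumps 6 from row 3; 6 starts row 4. P = [[1, 7], [3], [5], [6]], Q = [[1, 4], [2], [3], [5]].
Insert 2: 2 bumps 7 from row 1; 7 appends to row 2. P = [[1, 2], [3, 7], [5], [6]], Q = [[1, 4], [2, 6], [3], [5]].
Insert 8: appended to row 1. P = [[1, 2, 8], [3, 7], [5], [6]], Q = [[1, 4, 7], [2, 6], [3], [5]].
Insert 4: 4 bumps 8 from row 1; 8 appends to row 2. P = [[1, 2, 4], [3, 7, 8], [5], [6]], Q = [[1, 4, 7], [2, 6, 8], [3], [5]].

So P = [[1, 2, 4], [3, 7, 8], [5], [6]], Q = [[1, 4, 7], [2, 6, 8], [3], [5]].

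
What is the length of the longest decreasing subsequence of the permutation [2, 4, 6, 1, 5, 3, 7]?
3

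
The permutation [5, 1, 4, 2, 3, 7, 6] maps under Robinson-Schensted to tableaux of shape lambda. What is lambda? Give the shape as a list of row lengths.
Row-insert each entry into an empty tableau.

After inserting 5: P = [[5]].
After inserting 1: P = [[1], [5]].
After inserting 4: P = [[1, 4], [5]].
After inserting 2: P = [[1, 2], [4], [5]].
After inserting 3: P = [[1, 2, 3], [4], [5]].
After inserting 7: P = [[1, 2, 3, 7], [4], [5]].
After inserting 6: P = [[1, 2, 3, 6], [4, 7], [5]].

The final insertion tableau P = [[1, 2, 3, 6], [4, 7], [5]] has shape [4, 2, 1].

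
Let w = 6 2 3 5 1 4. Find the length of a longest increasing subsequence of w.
3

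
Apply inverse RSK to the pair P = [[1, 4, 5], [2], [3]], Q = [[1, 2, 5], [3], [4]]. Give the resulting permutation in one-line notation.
3 4 2 1 5

Reverse the RSK construction: for i from n down to 1, find the cell of Q containing i, remove the entry at that cell from P, and reverse-bump it up through P; the value ejected from row 1 is w(i).

Step i=5: Q has 5 at row 1, column 3; remove that cell from P, ejecting 5. So w(5) = 5. P is now [[1, 4], [2], [3]].
Step i=4: Q has 4 at row 3, column 1; remove 3 from row 3 of P and reverse-bump: 3 enters row 2 and ejects 2; 2 enters row 1 and ejects 1. So w(4) = 1. P is now [[2, 4], [3]].
Step i=3: Q has 3 at row 2, column 1; remove 3 from row 2 of P and reverse-bump: 3 enters row 1 and ejects 2. So w(3) = 2. P is now [[3, 4]].
Step i=2: Q has 2 at row 1, column 2; remove that cell from P, ejecting 4. So w(2) = 4. P is now [[3]].
Step i=1: Q has 1 at row 1, column 1; remove that cell from P, ejecting 3. So w(1) = 3. P is now [].

So w = 3 4 2 1 5.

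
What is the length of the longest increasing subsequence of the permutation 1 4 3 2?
2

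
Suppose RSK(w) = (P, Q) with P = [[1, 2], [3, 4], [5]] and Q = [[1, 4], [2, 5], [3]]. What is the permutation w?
5 3 1 4 2

Reverse the RSK construction: for i from n down to 1, find the cell of Q containing i, remove the entry at that cell from P, and reverse-bump it up through P; the value ejected from row 1 is w(i).

Step i=5: Q has 5 at row 2, column 2; remove 4 from row 2 of P and reverse-bump: 4 enters row 1 and ejects 2. So w(5) = 2. P is now [[1, 4], [3], [5]].
Step i=4: Q has 4 at row 1, column 2; remove that cell from P, ejecting 4. So w(4) = 4. P is now [[1], [3], [5]].
Step i=3: Q has 3 at row 3, column 1; remove 5 from row 3 of P and reverse-bump: 5 enters row 2 and ejects 3; 3 enters row 1 and ejects 1. So w(3) = 1. P is now [[3], [5]].
Step i=2: Q has 2 at row 2, column 1; remove 5 from row 2 of P and reverse-bump: 5 enters row 1 and ejects 3. So w(2) = 3. P is now [[5]].
Step i=1: Q has 1 at row 1, column 1; remove that cell from P, ejecting 5. So w(1) = 5. P is now [].

So w = 5 3 1 4 2.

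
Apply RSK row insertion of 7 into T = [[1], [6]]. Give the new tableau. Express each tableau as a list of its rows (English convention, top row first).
7 is larger than every entry of row 1, so it is appended to row 1. The new tableau is [[1, 7], [6]].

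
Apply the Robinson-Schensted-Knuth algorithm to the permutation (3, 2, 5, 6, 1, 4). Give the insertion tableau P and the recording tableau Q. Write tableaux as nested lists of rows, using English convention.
Insert each entry of the permutation into P by Schensted row insertion, recording in Q the position of each new cell.

Insert 3: appended to row 1. P = [[3]].
Insert 2: 2 bumps 3 from row 1; 3 starts row 2. P = [[2], [3]].
Insert 5: appended to row 1. P = [[2, 5], [3]].
Insert 6: appended to row 1. P = [[2, 5, 6], [3]].
Insert 1: 1 bumps 2 from row 1; 2 bumps 3 from row 2; 3 starts row 3. P = [[1, 5, 6], [2], [3]].
Insert 4: 4 bumps 5 from row 1; 5 appends to row 2. P = [[1, 4, 6], [2, 5], [3]].

So P = [[1, 4, 6], [2, 5], [3]], Q = [[1, 3, 4], [2, 6], [5]].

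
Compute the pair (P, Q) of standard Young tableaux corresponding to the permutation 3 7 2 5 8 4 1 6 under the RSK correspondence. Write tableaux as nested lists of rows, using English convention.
Insert each entry of the permutation into P by Schensted row insertion, recording in Q the position of each new cell.

Insert 3: appended to row 1. P = [[3]], Q = [[1]].
Insert 7: appended to row 1. P = [[3, 7]], Q = [[1, 2]].
Insert 2: 2 bumps 3 from row 1; 3 starts row 2. P = [[2, 7], [3]], Q = [[1, 2], [3]].
Insert 5: 5 bumps 7 from row 1; 7 appends to row 2. P = [[2, 5], [3, 7]], Q = [[1, 2], [3, 4]].
Insert 8: appended to row 1. P = [[2, 5, 8], [3, 7]], Q = [[1, 2, 5], [3, 4]].
Insert 4: 4 bumps 5 from row 1; 5 bumps 7 from row 2; 7 starts row 3. P = [[2, 4, 8], [3, 5], [7]], Q = [[1, 2, 5], [3, 4], [6]].
Insert 1: 1 bumps 2 from row 1; 2 bumps 3 from row 2; 3 bumps 7 from row 3; 7 starts row 4. P = [[1, 4, 8], [2, 5], [3], [7]], Q = [[1, 2, 5], [3, 4], [6], [7]].
Insert 6: 6 bumps 8 from row 1; 8 appends to row 2. P = [[1, 4, 6], [2, 5, 8], [3], [7]], Q = [[1, 2, 5], [3, 4, 8], [6], [7]].

So P = [[1, 4, 6], [2, 5, 8], [3], [7]], Q = [[1, 2, 5], [3, 4, 8], [6], [7]].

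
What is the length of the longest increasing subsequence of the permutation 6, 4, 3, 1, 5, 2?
2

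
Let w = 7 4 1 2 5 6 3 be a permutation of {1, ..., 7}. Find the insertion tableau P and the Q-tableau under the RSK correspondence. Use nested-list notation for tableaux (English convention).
Insert each entry of the permutation into P by Schensted row insertion, recording in Q the position of each new cell.

Insert 7: appended to row 1. P = [[7]].
Insert 4: 4 bumps 7 from row 1; 7 starts row 2. P = [[4], [7]].
Insert 1: 1 bumps 4 from row 1; 4 bumps 7 from row 2; 7 starts row 3. P = [[1], [4], [7]].
Insert 2: appended to row 1. P = [[1, 2], [4], [7]].
Insert 5: appended to row 1. P = [[1, 2, 5], [4], [7]].
Insert 6: appended to row 1. P = [[1, 2, 5, 6], [4], [7]].
Insert 3: 3 bumps 5 from row 1; 5 appends to row 2. P = [[1, 2, 3, 6], [4, 5], [7]].

So P = [[1, 2, 3, 6], [4, 5], [7]], Q = [[1, 4, 5, 6], [2, 7], [3]].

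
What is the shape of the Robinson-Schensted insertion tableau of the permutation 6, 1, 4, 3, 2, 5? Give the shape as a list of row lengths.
RSK row insertion gives P = [[1, 2, 5], [3], [4], [6]], which has shape [3, 1, 1, 1].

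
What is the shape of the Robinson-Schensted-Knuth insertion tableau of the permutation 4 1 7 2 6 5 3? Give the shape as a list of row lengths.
Row-insert each entry into an empty tableau.

After inserting 4: P = [[4]].
After inserting 1: P = [[1], [4]].
After inserting 7: P = [[1, 7], [4]].
After inserting 2: P = [[1, 2], [4, 7]].
After inserting 6: P = [[1, 2, 6], [4, 7]].
After inserting 5: P = [[1, 2, 5], [4, 6], [7]].
After inserting 3: P = [[1, 2, 3], [4, 5], [6], [7]].

The final insertion tableau P = [[1, 2, 3], [4, 5], [6], [7]] has shape [3, 2, 1, 1].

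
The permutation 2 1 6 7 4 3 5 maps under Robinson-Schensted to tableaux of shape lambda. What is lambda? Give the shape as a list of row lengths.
[3, 3, 1]

Row-insert each entry into an empty tableau.

After inserting 2: P = [[2]].
After inserting 1: P = [[1], [2]].
After inserting 6: P = [[1, 6], [2]].
After inserting 7: P = [[1, 6, 7], [2]].
After inserting 4: P = [[1, 4, 7], [2, 6]].
After inserting 3: P = [[1, 3, 7], [2, 4], [6]].
After inserting 5: P = [[1, 3, 5], [2, 4, 7], [6]].

The final insertion tableau P = [[1, 3, 5], [2, 4, 7], [6]] has shape [3, 3, 1].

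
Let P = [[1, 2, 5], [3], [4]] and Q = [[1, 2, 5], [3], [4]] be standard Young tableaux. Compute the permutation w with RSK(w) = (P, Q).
1 4 3 2 5

Reverse the RSK construction: for i from n down to 1, find the cell of Q containing i, remove the entry at that cell from P, and reverse-bump it up through P; the value ejected from row 1 is w(i).

Step i=5: Q has 5 at row 1, column 3; remove that cell from P, ejecting 5. So w(5) = 5. P is now [[1, 2], [3], [4]].
Step i=4: Q has 4 at row 3, column 1; remove 4 from row 3 of P and reverse-bump: 4 enters row 2 and ejects 3; 3 enters row 1 and ejects 2. So w(4) = 2. P is now [[1, 3], [4]].
Step i=3: Q has 3 at row 2, column 1; remove 4 from row 2 of P and reverse-bump: 4 enters row 1 and ejects 3. So w(3) = 3. P is now [[1, 4]].
Step i=2: Q has 2 at row 1, column 2; remove that cell from P, ejecting 4. So w(2) = 4. P is now [[1]].
Step i=1: Q has 1 at row 1, column 1; remove that cell from P, ejecting 1. So w(1) = 1. P is now [].

So w = 1 4 3 2 5.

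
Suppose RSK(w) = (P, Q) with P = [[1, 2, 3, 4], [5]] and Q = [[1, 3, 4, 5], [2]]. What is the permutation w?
Reverse RSK: for i = n, n-1, ..., 1, locate i in Q, remove the corresponding corner cell from P, and reverse-bump its entry up through P; the value ejected from row 1 is w(i).

So w = 5 1 2 3 4.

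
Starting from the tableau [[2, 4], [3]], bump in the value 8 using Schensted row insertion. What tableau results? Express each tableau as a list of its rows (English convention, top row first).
8 is larger than every entry of row 1, so it is appended to row 1. The new tableau is [[2, 4, 8], [3]].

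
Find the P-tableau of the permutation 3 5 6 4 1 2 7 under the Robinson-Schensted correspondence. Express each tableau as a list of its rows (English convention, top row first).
P = [[1, 2, 6, 7], [3, 4], [5]]

Insert 3: appended to row 1. P = [[3]].
Insert 5: appended to row 1. P = [[3, 5]].
Insert 6: appended to row 1. P = [[3, 5, 6]].
Insert 4: 4 bumps 5 from row 1; 5 starts row 2. P = [[3, 4, 6], [5]].
Insert 1: 1 bumps 3 from row 1; 3 bumps 5 from row 2; 5 starts row 3. P = [[1, 4, 6], [3], [5]].
Insert 2: 2 bumps 4 from row 1; 4 appends to row 2. P = [[1, 2, 6], [3, 4], [5]].
Insert 7: appended to row 1. P = [[1, 2, 6, 7], [3, 4], [5]].

So P = [[1, 2, 6, 7], [3, 4], [5]].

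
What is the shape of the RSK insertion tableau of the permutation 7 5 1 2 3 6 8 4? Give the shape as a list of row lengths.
Row-insert each entry into an empty tableau.

After inserting 7: P = [[7]].
After inserting 5: P = [[5], [7]].
After inserting 1: P = [[1], [5], [7]].
After inserting 2: P = [[1, 2], [5], [7]].
After inserting 3: P = [[1, 2, 3], [5], [7]].
After inserting 6: P = [[1, 2, 3, 6], [5], [7]].
After inserting 8: P = [[1, 2, 3, 6, 8], [5], [7]].
After inserting 4: P = [[1, 2, 3, 4, 8], [5, 6], [7]].

The final insertion tableau P = [[1, 2, 3, 4, 8], [5, 6], [7]] has shape [5, 2, 1].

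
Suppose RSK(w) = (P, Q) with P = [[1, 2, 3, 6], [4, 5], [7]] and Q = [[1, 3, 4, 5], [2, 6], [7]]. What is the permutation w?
4 1 2 5 7 6 3

Reverse the RSK construction: for i from n down to 1, find the cell of Q containing i, remove the entry at that cell from P, and reverse-bump it up through P; the value ejected from row 1 is w(i).

Step i=7: Q has 7 at row 3, column 1; remove 7 from row 3 of P and reverse-bump: 7 enters row 2 and ejects 5; 5 enters row 1 and ejects 3. So w(7) = 3. P is now [[1, 2, 5, 6], [4, 7]].
Step i=6: Q has 6 at row 2, column 2; remove 7 from row 2 of P and reverse-bump: 7 enters row 1 and ejects 6. So w(6) = 6. P is now [[1, 2, 5, 7], [4]].
Step i=5: Q has 5 at row 1, column 4; remove that cell from P, ejecting 7. So w(5) = 7. P is now [[1, 2, 5], [4]].
Step i=4: Q has 4 at row 1, column 3; remove that cell from P, ejecting 5. So w(4) = 5. P is now [[1, 2], [4]].
Step i=3: Q has 3 at row 1, column 2; remove that cell from P, ejecting 2. So w(3) = 2. P is now [[1], [4]].
Step i=2: Q has 2 at row 2, column 1; remove 4 from row 2 of P and reverse-bump: 4 enters row 1 and ejects 1. So w(2) = 1. P is now [[4]].
Step i=1: Q has 1 at row 1, column 1; remove that cell from P, ejecting 4. So w(1) = 4. P is now [].

So w = 4 1 2 5 7 6 3.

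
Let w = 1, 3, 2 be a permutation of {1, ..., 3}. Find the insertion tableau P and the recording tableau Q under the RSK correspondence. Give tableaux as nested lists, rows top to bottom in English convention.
P = [[1, 2], [3]], Q = [[1, 2], [3]]

Insert each entry of the permutation into P by Schensted row insertion, recording in Q the position of each new cell.

Insert 1: appended to row 1. P = [[1]], Q = [[1]].
Insert 3: appended to row 1. P = [[1, 3]], Q = [[1, 2]].
Insert 2: 2 bumps 3 from row 1; 3 starts row 2. P = [[1, 2], [3]], Q = [[1, 2], [3]].

So P = [[1, 2], [3]], Q = [[1, 2], [3]].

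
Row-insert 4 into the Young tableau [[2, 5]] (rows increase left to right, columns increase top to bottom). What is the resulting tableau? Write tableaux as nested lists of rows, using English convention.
In row 1, 4 replaces 5 (the leftmost entry greater than 4); 5 is bumped to row 2. 5 starts a new row 2. The new tableau is [[2, 4], [5]].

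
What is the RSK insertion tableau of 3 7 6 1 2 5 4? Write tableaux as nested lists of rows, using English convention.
P = [[1, 2, 4], [3, 5], [6], [7]]

Insert 3: appended to row 1. P = [[3]].
Insert 7: appended to row 1. P = [[3, 7]].
Insert 6: 6 bumps 7 from row 1; 7 starts row 2. P = [[3, 6], [7]].
Insert 1: 1 bumps 3 from row 1; 3 bumps 7 from row 2; 7 starts row 3. P = [[1, 6], [3], [7]].
Insert 2: 2 bumps 6 from row 1; 6 appends to row 2. P = [[1, 2], [3, 6], [7]].
Insert 5: appended to row 1. P = [[1, 2, 5], [3, 6], [7]].
Insert 4: 4 bumps 5 from row 1; 5 bumps 6 from row 2; 6 bumps 7 from row 3; 7 starts row 4. P = [[1, 2, 4], [3, 5], [6], [7]].

So P = [[1, 2, 4], [3, 5], [6], [7]].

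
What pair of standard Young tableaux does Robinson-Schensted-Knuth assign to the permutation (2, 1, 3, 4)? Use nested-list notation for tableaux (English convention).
P = [[1, 3, 4], [2]], Q = [[1, 3, 4], [2]]

Insert each entry of the permutation into P by Schensted row insertion, recording in Q the position of each new cell.

Insert 2: appended to row 1. P = [[2]].
Insert 1: 1 bumps 2 from row 1; 2 starts row 2. P = [[1], [2]].
Insert 3: appended to row 1. P = [[1, 3], [2]].
Insert 4: appended to row 1. P = [[1, 3, 4], [2]].

So P = [[1, 3, 4], [2]], Q = [[1, 3, 4], [2]].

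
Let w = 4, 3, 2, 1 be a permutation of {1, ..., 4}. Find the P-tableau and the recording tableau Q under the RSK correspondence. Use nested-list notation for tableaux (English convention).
Insert each entry of the permutation into P by Schensted row insertion, recording in Q the position of each new cell.

Insert 4: appended to row 1. P = [[4]].
Insert 3: 3 bumps 4 from row 1; 4 starts row 2. P = [[3], [4]].
Insert 2: 2 bumps 3 from row 1; 3 bumps 4 from row 2; 4 starts row 3. P = [[2], [3], [4]].
Insert 1: 1 bumps 2 from row 1; 2 bumps 3 from row 2; 3 bumps 4 from row 3; 4 starts row 4. P = [[1], [2], [3], [4]].

So P = [[1], [2], [3], [4]], Q = [[1], [2], [3], [4]].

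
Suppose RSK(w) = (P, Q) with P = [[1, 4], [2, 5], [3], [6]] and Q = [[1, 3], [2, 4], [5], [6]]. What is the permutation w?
3 2 6 5 4 1

Reverse the RSK construction: for i from n down to 1, find the cell of Q containing i, remove the entry at that cell from P, and reverse-bump it up through P; the value ejected from row 1 is w(i).

Step i=6: Q has 6 at row 4, column 1; remove 6 from row 4 of P and reverse-bump: 6 enters row 3 and ejects 3; 3 enters row 2 and ejects 2; 2 enters row 1 and ejects 1. So w(6) = 1. P is now [[2, 4], [3, 5], [6]].
Step i=5: Q has 5 at row 3, column 1; remove 6 from row 3 of P and reverse-bump: 6 enters row 2 and ejects 5; 5 enters row 1 and ejects 4. So w(5) = 4. P is now [[2, 5], [3, 6]].
Step i=4: Q has 4 at row 2, column 2; remove 6 from row 2 of P and reverse-bump: 6 enters row 1 and ejects 5. So w(4) = 5. P is now [[2, 6], [3]].
Step i=3: Q has 3 at row 1, column 2; remove that cell from P, ejecting 6. So w(3) = 6. P is now [[2], [3]].
Step i=2: Q has 2 at row 2, column 1; remove 3 from row 2 of P and reverse-bump: 3 enters row 1 and ejects 2. So w(2) = 2. P is now [[3]].
Step i=1: Q has 1 at row 1, column 1; remove that cell from P, ejecting 3. So w(1) = 3. P is now [].

So w = 3 2 6 5 4 1.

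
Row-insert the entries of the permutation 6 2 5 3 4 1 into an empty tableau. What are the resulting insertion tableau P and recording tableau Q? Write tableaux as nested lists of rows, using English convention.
Insert each entry of the permutation into P by Schensted row insertion, recording in Q the position of each new cell.

Insert 6: appended to row 1. P = [[6]].
Insert 2: 2 bumps 6 from row 1; 6 starts row 2. P = [[2], [6]].
Insert 5: appended to row 1. P = [[2, 5], [6]].
Insert 3: 3 bumps 5 from row 1; 5 bumps 6 from row 2; 6 starts row 3. P = [[2, 3], [5], [6]].
Insert 4: appended to row 1. P = [[2, 3, 4], [5], [6]].
Insert 1: 1 bumps 2 from row 1; 2 bumps 5 from row 2; 5 bumps 6 from row 3; 6 starts row 4. P = [[1, 3, 4], [2], [5], [6]].

So P = [[1, 3, 4], [2], [5], [6]], Q = [[1, 3, 5], [2], [4], [6]].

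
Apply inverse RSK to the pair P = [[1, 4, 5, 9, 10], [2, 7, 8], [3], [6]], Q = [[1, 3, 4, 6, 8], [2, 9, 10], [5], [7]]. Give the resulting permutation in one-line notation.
Reverse the RSK construction: for i from n down to 1, find the cell of Q containing i, remove the entry at that cell from P, and reverse-bump it up through P; the value ejected from row 1 is w(i).

Step i=10: Q has 10 at row 2, column 3; remove 8 from row 2 of P and reverse-bump: 8 enters row 1 and ejects 5. So w(10) = 5. P is now [[1, 4, 8, 9, 10], [2, 7], [3], [6]].
Step i=9: Q has 9 at row 2, column 2; remove 7 from row 2 of P and reverse-bump: 7 enters row 1 and ejects 4. So w(9) = 4. P is now [[1, 7, 8, 9, 10], [2], [3], [6]].
Step i=8: Q has 8 at row 1, column 5; remove that cell from P, ejecting 10. So w(8) = 10. P is now [[1, 7, 8, 9], [2], [3], [6]].
Step i=7: Q has 7 at row 4, column 1; remove 6 from row 4 of P and reverse-bump: 6 enters row 3 and ejects 3; 3 enters row 2 and ejects 2; 2 enters row 1 and ejects 1. So w(7) = 1. P is now [[2, 7, 8, 9], [3], [6]].
Step i=6: Q has 6 at row 1, column 4; remove that cell from P, ejecting 9. So w(6) = 9. P is now [[2, 7, 8], [3], [6]].
Step i=5: Q has 5 at row 3, column 1; remove 6 from row 3 of P and reverse-bump: 6 enters row 2 and ejects 3; 3 enters row 1 and ejects 2. So w(5) = 2. P is now [[3, 7, 8], [6]].
Step i=4: Q has 4 at row 1, column 3; remove that cell from P, ejecting 8. So w(4) = 8. P is now [[3, 7], [6]].
Step i=3: Q has 3 at row 1, column 2; remove that cell from P, ejecting 7. So w(3) = 7. P is now [[3], [6]].
Step i=2: Q has 2 at row 2, column 1; remove 6 from row 2 of P and reverse-bump: 6 enters row 1 and ejects 3. So w(2) = 3. P is now [[6]].
Step i=1: Q has 1 at row 1, column 1; remove that cell from P, ejecting 6. So w(1) = 6. P is now [].

So w = 6 3 7 8 2 9 1 10 4 5.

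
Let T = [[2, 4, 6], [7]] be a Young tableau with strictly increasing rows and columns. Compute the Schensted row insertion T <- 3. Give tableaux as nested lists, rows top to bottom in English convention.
In row 1, 3 replaces 4 (the leftmost entry greater than 3); 4 is bumped to row 2. In row 2, 4 replaces 7 (the leftmost entry greater than 4); 7 is bumped to row 3. 7 starts a new row 3. The new tableau is [[2, 3, 6], [4], [7]].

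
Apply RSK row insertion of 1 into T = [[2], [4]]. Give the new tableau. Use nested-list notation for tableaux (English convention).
In row 1, 1 replaces 2 (the leftmost entry greater than 1); 2 is bumped to row 2. In row 2, 2 replaces 4 (the leftmost entry greater than 2); 4 is bumped to row 3. 4 starts a new row 3. The new tableau is [[1], [2], [4]].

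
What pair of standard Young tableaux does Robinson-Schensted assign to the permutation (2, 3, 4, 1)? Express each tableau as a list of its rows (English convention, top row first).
P = [[1, 3, 4], [2]], Q = [[1, 2, 3], [4]]

Insert each entry of the permutation into P by Schensted row insertion, recording in Q the position of each new cell.

Insert 2: appended to row 1. P = [[2]].
Insert 3: appended to row 1. P = [[2, 3]].
Insert 4: appended to row 1. P = [[2, 3, 4]].
Insert 1: 1 bumps 2 from row 1; 2 starts row 2. P = [[1, 3, 4], [2]].

So P = [[1, 3, 4], [2]], Q = [[1, 2, 3], [4]].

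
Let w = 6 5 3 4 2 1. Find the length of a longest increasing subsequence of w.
2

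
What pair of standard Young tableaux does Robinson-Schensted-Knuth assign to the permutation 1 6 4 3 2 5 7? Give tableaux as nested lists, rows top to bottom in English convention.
P = [[1, 2, 5, 7], [3], [4], [6]], Q = [[1, 2, 6, 7], [3], [4], [5]]

Insert each entry of the permutation into P by Schensted row insertion, recording in Q the position of each new cell.

Insert 1: appended to row 1. P = [[1]].
Insert 6: appended to row 1. P = [[1, 6]].
Insert 4: 4 bumps 6 from row 1; 6 starts row 2. P = [[1, 4], [6]].
Insert 3: 3 bumps 4 from row 1; 4 bumps 6 from row 2; 6 starts row 3. P = [[1, 3], [4], [6]].
Insert 2: 2 bumps 3 from row 1; 3 bumps 4 from row 2; 4 bumps 6 from row 3; 6 starts row 4. P = [[1, 2], [3], [4], [6]].
Insert 5: appended to row 1. P = [[1, 2, 5], [3], [4], [6]].
Insert 7: appended to row 1. P = [[1, 2, 5, 7], [3], [4], [6]].

So P = [[1, 2, 5, 7], [3], [4], [6]], Q = [[1, 2, 6, 7], [3], [4], [5]].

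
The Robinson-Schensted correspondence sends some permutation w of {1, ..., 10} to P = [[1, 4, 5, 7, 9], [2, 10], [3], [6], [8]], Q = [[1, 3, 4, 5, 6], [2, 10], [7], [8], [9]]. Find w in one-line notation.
8 3 4 6 7 10 5 2 1 9

Reverse the RSK construction: for i from n down to 1, find the cell of Q containing i, remove the entry at that cell from P, and reverse-bump it up through P; the value ejected from row 1 is w(i).

Step i=10: Q has 10 at row 2, column 2; remove 10 from row 2 of P and reverse-bump: 10 enters row 1 and ejects 9. So w(10) = 9. P is now [[1, 4, 5, 7, 10], [2], [3], [6], [8]].
Step i=9: Q has 9 at row 5, column 1; remove 8 from row 5 of P and reverse-bump: 8 enters row 4 and ejects 6; 6 enters row 3 and ejects 3; 3 enters row 2 and ejects 2; 2 enters row 1 and ejects 1. So w(9) = 1. P is now [[2, 4, 5, 7, 10], [3], [6], [8]].
Step i=8: Q has 8 at row 4, column 1; remove 8 from row 4 of P and reverse-bump: 8 enters row 3 and ejects 6; 6 enters row 2 and ejects 3; 3 enters row 1 and ejects 2. So w(8) = 2. P is now [[3, 4, 5, 7, 10], [6], [8]].
Step i=7: Q has 7 at row 3, column 1; remove 8 from row 3 of P and reverse-bump: 8 enters row 2 and ejects 6; 6 enters row 1 and ejects 5. So w(7) = 5. P is now [[3, 4, 6, 7, 10], [8]].
Step i=6: Q has 6 at row 1, column 5; remove that cell from P, ejecting 10. So w(6) = 10. P is now [[3, 4, 6, 7], [8]].
Step i=5: Q has 5 at row 1, column 4; remove that cell from P, ejecting 7. So w(5) = 7. P is now [[3, 4, 6], [8]].
Step i=4: Q has 4 at row 1, column 3; remove that cell from P, ejecting 6. So w(4) = 6. P is now [[3, 4], [8]].
Step i=3: Q has 3 at row 1, column 2; remove that cell from P, ejecting 4. So w(3) = 4. P is now [[3], [8]].
Step i=2: Q has 2 at row 2, column 1; remove 8 from row 2 of P and reverse-bump: 8 enters row 1 and ejects 3. So w(2) = 3. P is now [[8]].
Step i=1: Q has 1 at row 1, column 1; remove that cell from P, ejecting 8. So w(1) = 8. P is now [].

So w = 8 3 4 6 7 10 5 2 1 9.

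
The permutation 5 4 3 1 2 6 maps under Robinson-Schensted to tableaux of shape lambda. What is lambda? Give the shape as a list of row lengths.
Row-insert each entry into an empty tableau.

After inserting 5: P = [[5]].
After inserting 4: P = [[4], [5]].
After inserting 3: P = [[3], [4], [5]].
After inserting 1: P = [[1], [3], [4], [5]].
After inserting 2: P = [[1, 2], [3], [4], [5]].
After inserting 6: P = [[1, 2, 6], [3], [4], [5]].

The final insertion tableau P = [[1, 2, 6], [3], [4], [5]] has shape [3, 1, 1, 1].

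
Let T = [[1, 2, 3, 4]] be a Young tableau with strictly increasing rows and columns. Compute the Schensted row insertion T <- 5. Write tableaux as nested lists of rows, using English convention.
5 is larger than every entry of row 1, so it is appended to row 1. The new tableau is [[1, 2, 3, 4, 5]].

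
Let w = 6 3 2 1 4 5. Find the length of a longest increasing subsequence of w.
3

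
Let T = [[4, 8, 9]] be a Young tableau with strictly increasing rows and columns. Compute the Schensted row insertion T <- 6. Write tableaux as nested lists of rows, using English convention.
In row 1, 6 replaces 8 (the leftmost entry greater than 6); 8 is bumped to row 2. 8 starts a new row 2. The new tableau is [[4, 6, 9], [8]].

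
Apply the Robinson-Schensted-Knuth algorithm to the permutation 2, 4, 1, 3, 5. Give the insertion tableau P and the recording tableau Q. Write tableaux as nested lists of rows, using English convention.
P = [[1, 3, 5], [2, 4]], Q = [[1, 2, 5], [3, 4]]

Insert each entry of the permutation into P by Schensted row insertion, recording in Q the position of each new cell.

Insert 2: appended to row 1. P = [[2]], Q = [[1]].
Insert 4: appended to row 1. P = [[2, 4]], Q = [[1, 2]].
Insert 1: 1 bumps 2 from row 1; 2 starts row 2. P = [[1, 4], [2]], Q = [[1, 2], [3]].
Insert 3: 3 bumps 4 from row 1; 4 appends to row 2. P = [[1, 3], [2, 4]], Q = [[1, 2], [3, 4]].
Insert 5: appended to row 1. P = [[1, 3, 5], [2, 4]], Q = [[1, 2, 5], [3, 4]].

So P = [[1, 3, 5], [2, 4]], Q = [[1, 2, 5], [3, 4]].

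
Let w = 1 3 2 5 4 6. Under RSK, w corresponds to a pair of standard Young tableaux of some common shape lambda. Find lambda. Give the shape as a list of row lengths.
[4, 2]

Row-insert each entry into an empty tableau.

After inserting 1: P = [[1]].
After inserting 3: P = [[1, 3]].
After inserting 2: P = [[1, 2], [3]].
After inserting 5: P = [[1, 2, 5], [3]].
After inserting 4: P = [[1, 2, 4], [3, 5]].
After inserting 6: P = [[1, 2, 4, 6], [3, 5]].

The final insertion tableau P = [[1, 2, 4, 6], [3, 5]] has shape [4, 2].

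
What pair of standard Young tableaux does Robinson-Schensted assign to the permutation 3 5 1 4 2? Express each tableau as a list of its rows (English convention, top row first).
P = [[1, 2], [3, 4], [5]], Q = [[1, 2], [3, 4], [5]]

Insert each entry of the permutation into P by Schensted row insertion, recording in Q the position of each new cell.

After inserting 3: P = [[3]].
After inserting 5: P = [[3, 5]].
After inserting 1: P = [[1, 5], [3]].
After inserting 4: P = [[1, 4], [3, 5]].
After inserting 2: P = [[1, 2], [3, 4], [5]].

So P = [[1, 2], [3, 4], [5]], Q = [[1, 2], [3, 4], [5]].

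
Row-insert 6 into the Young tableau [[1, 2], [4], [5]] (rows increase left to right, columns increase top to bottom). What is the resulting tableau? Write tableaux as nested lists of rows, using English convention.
6 is larger than every entry of row 1, so it is appended to row 1. The new tableau is [[1, 2, 6], [4], [5]].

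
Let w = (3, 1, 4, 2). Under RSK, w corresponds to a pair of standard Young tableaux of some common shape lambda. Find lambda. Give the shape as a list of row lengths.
Row-insert each entry into an empty tableau.

After inserting 3: P = [[3]].
After inserting 1: P = [[1], [3]].
After inserting 4: P = [[1, 4], [3]].
After inserting 2: P = [[1, 2], [3, 4]].

The final insertion tableau P = [[1, 2], [3, 4]] has shape [2, 2].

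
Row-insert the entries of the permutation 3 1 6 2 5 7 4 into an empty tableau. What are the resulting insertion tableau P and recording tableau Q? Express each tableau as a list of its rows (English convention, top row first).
Insert each entry of the permutation into P by Schensted row insertion, recording in Q the position of each new cell.

Insert 3: appended to row 1. P = [[3]].
Insert 1: 1 bumps 3 from row 1; 3 starts row 2. P = [[1], [3]].
Insert 6: appended to row 1. P = [[1, 6], [3]].
Insert 2: 2 bumps 6 from row 1; 6 appends to row 2. P = [[1, 2], [3, 6]].
Insert 5: appended to row 1. P = [[1, 2, 5], [3, 6]].
Insert 7: appended to row 1. P = [[1, 2, 5, 7], [3, 6]].
Insert 4: 4 bumps 5 from row 1; 5 bumps 6 from row 2; 6 starts row 3. P = [[1, 2, 4, 7], [3, 5], [6]].

So P = [[1, 2, 4, 7], [3, 5], [6]], Q = [[1, 3, 5, 6], [2, 4], [7]].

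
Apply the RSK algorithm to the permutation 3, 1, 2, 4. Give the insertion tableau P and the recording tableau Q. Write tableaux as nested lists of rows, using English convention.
P = [[1, 2, 4], [3]], Q = [[1, 3, 4], [2]]

Insert each entry of the permutation into P by Schensted row insertion, recording in Q the position of each new cell.

Insert 3: appended to row 1. P = [[3]], Q = [[1]].
Insert 1: 1 bumps 3 from row 1; 3 starts row 2. P = [[1], [3]], Q = [[1], [2]].
Insert 2: appended to row 1. P = [[1, 2], [3]], Q = [[1, 3], [2]].
Insert 4: appended to row 1. P = [[1, 2, 4], [3]], Q = [[1, 3, 4], [2]].

So P = [[1, 2, 4], [3]], Q = [[1, 3, 4], [2]].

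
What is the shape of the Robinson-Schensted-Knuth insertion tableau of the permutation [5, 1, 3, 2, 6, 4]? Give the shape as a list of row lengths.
Row-insert each entry into an empty tableau.

After inserting 5: P = [[5]].
After inserting 1: P = [[1], [5]].
After inserting 3: P = [[1, 3], [5]].
After inserting 2: P = [[1, 2], [3], [5]].
After inserting 6: P = [[1, 2, 6], [3], [5]].
After inserting 4: P = [[1, 2, 4], [3, 6], [5]].

The final insertion tableau P = [[1, 2, 4], [3, 6], [5]] has shape [3, 2, 1].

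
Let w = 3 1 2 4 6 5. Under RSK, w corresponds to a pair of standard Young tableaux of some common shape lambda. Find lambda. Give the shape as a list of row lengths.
[4, 2]

Row-insert each entry into an empty tableau.

After inserting 3: P = [[3]].
After inserting 1: P = [[1], [3]].
After inserting 2: P = [[1, 2], [3]].
After inserting 4: P = [[1, 2, 4], [3]].
After inserting 6: P = [[1, 2, 4, 6], [3]].
After inserting 5: P = [[1, 2, 4, 5], [3, 6]].

The final insertion tableau P = [[1, 2, 4, 5], [3, 6]] has shape [4, 2].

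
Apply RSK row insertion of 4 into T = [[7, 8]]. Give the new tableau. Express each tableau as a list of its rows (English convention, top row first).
In row 1, 4 replaces 7 (the leftmost entry greater than 4); 7 is bumped to row 2. 7 starts a new row 2. The new tableau is [[4, 8], [7]].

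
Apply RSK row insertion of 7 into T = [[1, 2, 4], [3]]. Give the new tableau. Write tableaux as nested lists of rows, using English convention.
[[1, 2, 4, 7], [3]]

7 is larger than every entry of row 1, so it is appended to row 1. The new tableau is [[1, 2, 4, 7], [3]].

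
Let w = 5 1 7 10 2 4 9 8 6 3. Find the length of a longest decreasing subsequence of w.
5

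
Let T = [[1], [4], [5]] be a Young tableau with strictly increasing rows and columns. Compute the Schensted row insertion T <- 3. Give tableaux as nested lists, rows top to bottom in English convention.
3 is larger than every entry of row 1, so it is appended to row 1. The new tableau is [[1, 3], [4], [5]].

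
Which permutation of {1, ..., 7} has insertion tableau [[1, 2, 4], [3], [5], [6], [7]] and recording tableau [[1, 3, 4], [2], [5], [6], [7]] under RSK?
Reverse the RSK construction: for i from n down to 1, find the cell of Q containing i, remove the entry at that cell from P, and reverse-bump it up through P; the value ejected from row 1 is w(i).

Step i=7: Q has 7 at row 5, column 1; remove 7 from row 5 of P and reverse-bump: 7 enters row 4 and ejects 6; 6 enters row 3 and ejects 5; 5 enters row 2 and ejects 3; 3 enters row 1 and ejects 2. So w(7) = 2. P is now [[1, 3, 4], [5], [6], [7]].
Step i=6: Q has 6 at row 4, column 1; remove 7 from row 4 of P and reverse-bump: 7 enters row 3 and ejects 6; 6 enters row 2 and ejects 5; 5 enters row 1 and ejects 4. So w(6) = 4. P is now [[1, 3, 5], [6], [7]].
Step i=5: Q has 5 at row 3, column 1; remove 7 from row 3 of P and reverse-bump: 7 enters row 2 and ejects 6; 6 enters row 1 and ejects 5. So w(5) = 5. P is now [[1, 3, 6], [7]].
Step i=4: Q has 4 at row 1, column 3; remove that cell from P, ejecting 6. So w(4) = 6. P is now [[1, 3], [7]].
Step i=3: Q has 3 at row 1, column 2; remove that cell from P, ejecting 3. So w(3) = 3. P is now [[1], [7]].
Step i=2: Q has 2 at row 2, column 1; remove 7 from row 2 of P and reverse-bump: 7 enters row 1 and ejects 1. So w(2) = 1. P is now [[7]].
Step i=1: Q has 1 at row 1, column 1; remove that cell from P, ejecting 7. So w(1) = 7. P is now [].

So w = 7 1 3 6 5 4 2.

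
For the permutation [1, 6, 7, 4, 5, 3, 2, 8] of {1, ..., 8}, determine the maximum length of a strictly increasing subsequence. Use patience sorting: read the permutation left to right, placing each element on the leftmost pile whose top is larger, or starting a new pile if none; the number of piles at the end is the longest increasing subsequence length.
4

1: new pile. tops = [1]
6: new pile. tops = [1, 6]
7: new pile. tops = [1, 6, 7]
4: onto pile 2 (replacing 6). tops = [1, 4, 7]
5: onto pile 3 (replacing 7). tops = [1, 4, 5]
3: onto pile 2 (replacing 4). tops = [1, 3, 5]
2: onto pile 2 (replacing 3). tops = [1, 2, 5]
8: new pile. tops = [1, 2, 5, 8]

4 piles, so the longest increasing subsequence has length 4.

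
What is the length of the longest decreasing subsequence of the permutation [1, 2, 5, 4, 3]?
3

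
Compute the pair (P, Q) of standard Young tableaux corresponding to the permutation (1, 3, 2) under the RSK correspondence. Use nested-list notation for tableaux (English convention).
Insert each entry of the permutation into P by Schensted row insertion, recording in Q the position of each new cell.

Insert 1: appended to row 1. P = [[1]], Q = [[1]].
Insert 3: appended to row 1. P = [[1, 3]], Q = [[1, 2]].
Insert 2: 2 bumps 3 from row 1; 3 starts row 2. P = [[1, 2], [3]], Q = [[1, 2], [3]].

So P = [[1, 2], [3]], Q = [[1, 2], [3]].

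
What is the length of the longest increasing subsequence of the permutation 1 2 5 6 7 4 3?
5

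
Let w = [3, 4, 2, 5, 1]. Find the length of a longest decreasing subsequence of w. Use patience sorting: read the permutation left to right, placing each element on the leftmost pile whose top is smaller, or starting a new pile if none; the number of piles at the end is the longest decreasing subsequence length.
3

3: new pile. tops = [3]
4: onto pile 1 (replacing 3). tops = [4]
2: new pile. tops = [4, 2]
5: onto pile 1 (replacing 4). tops = [5, 2]
1: new pile. tops = [5, 2, 1]

3 piles, so the longest decreasing subsequence has length 3.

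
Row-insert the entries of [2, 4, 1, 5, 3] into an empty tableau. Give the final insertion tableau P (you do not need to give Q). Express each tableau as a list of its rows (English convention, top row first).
Insert 2: appended to row 1. P = [[2]].
Insert 4: appended to row 1. P = [[2, 4]].
Insert 1: 1 bumps 2 from row 1; 2 starts row 2. P = [[1, 4], [2]].
Insert 5: appended to row 1. P = [[1, 4, 5], [2]].
Insert 3: 3 bumps 4 from row 1; 4 appends to row 2. P = [[1, 3, 5], [2, 4]].

So P = [[1, 3, 5], [2, 4]].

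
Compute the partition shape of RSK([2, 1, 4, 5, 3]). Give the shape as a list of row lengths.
RSK row insertion gives P = [[1, 3, 5], [2, 4]], which has shape [3, 2].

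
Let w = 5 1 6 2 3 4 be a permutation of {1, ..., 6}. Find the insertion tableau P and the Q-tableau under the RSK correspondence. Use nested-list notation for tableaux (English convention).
P = [[1, 2, 3, 4], [5, 6]], Q = [[1, 3, 5, 6], [2, 4]]

Insert each entry of the permutation into P by Schensted row insertion, recording in Q the position of each new cell.

Insert 5: appended to row 1. P = [[5]], Q = [[1]].
Insert 1: 1 bumps 5 from row 1; 5 starts row 2. P = [[1], [5]], Q = [[1], [2]].
Insert 6: appended to row 1. P = [[1, 6], [5]], Q = [[1, 3], [2]].
Insert 2: 2 bumps 6 from row 1; 6 appends to row 2. P = [[1, 2], [5, 6]], Q = [[1, 3], [2, 4]].
Insert 3: appended to row 1. P = [[1, 2, 3], [5, 6]], Q = [[1, 3, 5], [2, 4]].
Insert 4: appended to row 1. P = [[1, 2, 3, 4], [5, 6]], Q = [[1, 3, 5, 6], [2, 4]].

So P = [[1, 2, 3, 4], [5, 6]], Q = [[1, 3, 5, 6], [2, 4]].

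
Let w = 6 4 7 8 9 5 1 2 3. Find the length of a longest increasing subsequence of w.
4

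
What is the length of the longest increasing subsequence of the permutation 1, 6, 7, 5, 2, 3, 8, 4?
4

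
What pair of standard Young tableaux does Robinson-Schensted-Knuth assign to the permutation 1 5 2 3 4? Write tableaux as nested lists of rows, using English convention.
Insert each entry of the permutation into P by Schensted row insertion, recording in Q the position of each new cell.

Insert 1: appended to row 1. P = [[1]], Q = [[1]].
Insert 5: appended to row 1. P = [[1, 5]], Q = [[1, 2]].
Insert 2: 2 bumps 5 from row 1; 5 starts row 2. P = [[1, 2], [5]], Q = [[1, 2], [3]].
Insert 3: appended to row 1. P = [[1, 2, 3], [5]], Q = [[1, 2, 4], [3]].
Insert 4: appended to row 1. P = [[1, 2, 3, 4], [5]], Q = [[1, 2, 4, 5], [3]].

So P = [[1, 2, 3, 4], [5]], Q = [[1, 2, 4, 5], [3]].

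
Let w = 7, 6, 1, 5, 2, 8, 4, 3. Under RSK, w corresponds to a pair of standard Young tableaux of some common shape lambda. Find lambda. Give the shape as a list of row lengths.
RSK row insertion gives P = [[1, 2, 3], [4, 8], [5], [6], [7]], which has shape [3, 2, 1, 1, 1].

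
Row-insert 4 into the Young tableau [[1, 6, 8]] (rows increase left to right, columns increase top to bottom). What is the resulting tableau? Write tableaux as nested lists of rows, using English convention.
In row 1, 4 replaces 6 (the leftmost entry greater than 4); 6 is bumped to row 2. 6 starts a new row 2. The new tableau is [[1, 4, 8], [6]].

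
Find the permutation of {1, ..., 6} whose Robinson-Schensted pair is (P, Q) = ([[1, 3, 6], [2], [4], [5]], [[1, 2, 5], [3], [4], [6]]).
2 5 4 3 6 1

Reverse the RSK construction: for i from n down to 1, find the cell of Q containing i, remove the entry at that cell from P, and reverse-bump it up through P; the value ejected from row 1 is w(i).

Step i=6: Q has 6 at row 4, column 1; remove 5 from row 4 of P and reverse-bump: 5 enters row 3 and ejects 4; 4 enters row 2 and ejects 2; 2 enters row 1 and ejects 1. So w(6) = 1. P is now [[2, 3, 6], [4], [5]].
Step i=5: Q has 5 at row 1, column 3; remove that cell from P, ejecting 6. So w(5) = 6. P is now [[2, 3], [4], [5]].
Step i=4: Q has 4 at row 3, column 1; remove 5 from row 3 of P and reverse-bump: 5 enters row 2 and ejects 4; 4 enters row 1 and ejects 3. So w(4) = 3. P is now [[2, 4], [5]].
Step i=3: Q has 3 at row 2, column 1; remove 5 from row 2 of P and reverse-bump: 5 enters row 1 and ejects 4. So w(3) = 4. P is now [[2, 5]].
Step i=2: Q has 2 at row 1, column 2; remove that cell from P, ejecting 5. So w(2) = 5. P is now [[2]].
Step i=1: Q has 1 at row 1, column 1; remove that cell from P, ejecting 2. So w(1) = 2. P is now [].

So w = 2 5 4 3 6 1.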